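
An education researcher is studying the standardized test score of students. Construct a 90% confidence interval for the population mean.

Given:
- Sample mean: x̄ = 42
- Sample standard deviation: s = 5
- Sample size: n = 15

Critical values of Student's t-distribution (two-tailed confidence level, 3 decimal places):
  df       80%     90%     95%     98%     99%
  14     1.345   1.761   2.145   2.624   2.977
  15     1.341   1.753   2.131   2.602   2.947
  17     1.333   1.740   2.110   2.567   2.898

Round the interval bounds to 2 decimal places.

The population standard deviation σ is unknown (only the sample standard deviation s is given), so use a t-interval with df = n - 1 = 15 - 1 = 14.

For 90% confidence with df = 14, t* = 1.761 (from t-table)

Standard error: SE = s/√n = 5/√15 = 1.290994

Margin of error: E = t* × SE = 1.761 × 1.290994 = 2.2734

T-interval: x̄ ± E = 42 ± 2.2734 = (39.7266, 44.2734)

Rounded to 2 decimal places:

(39.73, 44.27)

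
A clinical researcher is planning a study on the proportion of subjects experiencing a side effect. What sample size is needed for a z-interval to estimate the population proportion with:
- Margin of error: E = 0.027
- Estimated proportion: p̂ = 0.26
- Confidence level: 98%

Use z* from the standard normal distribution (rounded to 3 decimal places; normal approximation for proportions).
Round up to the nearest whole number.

Using z* for proportion z-interval (normal approximation).

For 98% confidence, z* = 2.326 (from standard normal table)

Sample size formula for proportion z-interval: n = z*²p̂(1-p̂)/E²

n = 2.326² × 0.26 × 0.74 / 0.027²
  = 5.410276 × 0.1924 / 0.000729
  = 1427.8973

Round up to the nearest whole number: n = 1428

1428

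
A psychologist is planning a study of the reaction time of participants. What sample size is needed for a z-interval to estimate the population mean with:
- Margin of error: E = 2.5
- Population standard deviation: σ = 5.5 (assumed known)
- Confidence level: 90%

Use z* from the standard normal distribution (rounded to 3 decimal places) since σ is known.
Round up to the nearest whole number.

Using z* since population σ is known (z-interval formula).

For 90% confidence, z* = 1.645 (from standard normal table)

Sample size formula for z-interval: n = (z*σ/E)²

n = (1.645 × 5.5 / 2.5)²
  = (3.619000)²
  = 13.0972

Round up to the nearest whole number: n = 14

14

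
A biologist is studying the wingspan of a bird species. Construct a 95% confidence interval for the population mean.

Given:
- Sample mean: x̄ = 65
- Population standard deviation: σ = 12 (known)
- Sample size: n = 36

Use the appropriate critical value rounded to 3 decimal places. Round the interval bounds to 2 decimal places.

The population standard deviation σ is known, so use a z-interval (standard normal critical value).

For 95% confidence, z* = 1.96 (from standard normal table)

Standard error: SE = σ/√n = 12/√36 = 2.000000

Margin of error: E = z* × SE = 1.96 × 2.000000 = 3.9200

Z-interval: x̄ ± E = 65 ± 3.9200 = (61.0800, 68.9200)

Rounded to 2 decimal places:

(61.08, 68.92)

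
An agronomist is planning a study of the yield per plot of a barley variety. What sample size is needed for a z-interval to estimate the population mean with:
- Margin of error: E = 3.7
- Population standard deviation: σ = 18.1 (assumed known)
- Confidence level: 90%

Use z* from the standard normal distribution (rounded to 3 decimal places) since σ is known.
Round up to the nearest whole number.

Using z* since population σ is known (z-interval formula).

For 90% confidence, z* = 1.645 (from standard normal table)

Sample size formula for z-interval: n = (z*σ/E)²

n = (1.645 × 18.1 / 3.7)²
  = (8.047162)²
  = 64.7568

Round up to the nearest whole number: n = 65

65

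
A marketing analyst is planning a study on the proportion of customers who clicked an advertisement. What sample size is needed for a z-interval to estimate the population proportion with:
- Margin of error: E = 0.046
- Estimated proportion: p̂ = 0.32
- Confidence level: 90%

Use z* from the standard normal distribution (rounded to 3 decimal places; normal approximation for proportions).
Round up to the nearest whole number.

Using z* for proportion z-interval (normal approximation).

For 90% confidence, z* = 1.645 (from standard normal table)

Sample size formula for proportion z-interval: n = z*²p̂(1-p̂)/E²

n = 1.645² × 0.32 × 0.68 / 0.046²
  = 2.706025 × 0.2176 / 0.002116
  = 278.2755

Round up to the nearest whole number: n = 279

279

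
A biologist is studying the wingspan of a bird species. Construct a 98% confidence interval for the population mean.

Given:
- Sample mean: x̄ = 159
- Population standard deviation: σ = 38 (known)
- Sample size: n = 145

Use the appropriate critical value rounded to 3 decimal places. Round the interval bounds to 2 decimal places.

The population standard deviation σ is known, so use a z-interval (standard normal critical value).

For 98% confidence, z* = 2.326 (from standard normal table)

Standard error: SE = σ/√n = 38/√145 = 3.155728

Margin of error: E = z* × SE = 2.326 × 3.155728 = 7.3402

Z-interval: x̄ ± E = 159 ± 7.3402 = (151.6598, 166.3402)

Rounded to 2 decimal places:

(151.66, 166.34)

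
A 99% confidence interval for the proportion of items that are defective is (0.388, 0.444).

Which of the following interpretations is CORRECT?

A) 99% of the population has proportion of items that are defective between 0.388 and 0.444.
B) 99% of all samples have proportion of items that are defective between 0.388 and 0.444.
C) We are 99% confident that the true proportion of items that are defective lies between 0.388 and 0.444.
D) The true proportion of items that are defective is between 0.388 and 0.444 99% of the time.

A confidence interval represents our confidence in the procedure, not a probability statement about the parameter.

Key concept: If we repeated this sampling process many times and computed a 99% CI each time, about 99% of those intervals would contain the true population parameter.

For this specific interval (0.388, 0.444):
- Midpoint (point estimate): 0.416
- Margin of error: 0.028

The correct interpretation is the one stating confidence that the true parameter lies in the interval — option C.

C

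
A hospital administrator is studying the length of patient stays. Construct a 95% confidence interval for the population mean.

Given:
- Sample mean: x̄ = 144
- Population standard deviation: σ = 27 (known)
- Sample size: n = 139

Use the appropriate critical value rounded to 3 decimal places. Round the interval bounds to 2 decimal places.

The population standard deviation σ is known, so use a z-interval (standard normal critical value).

For 95% confidence, z* = 1.96 (from standard normal table)

Standard error: SE = σ/√n = 27/√139 = 2.290110

Margin of error: E = z* × SE = 1.96 × 2.290110 = 4.4886

Z-interval: x̄ ± E = 144 ± 4.4886 = (139.5114, 148.4886)

Rounded to 2 decimal places:

(139.51, 148.49)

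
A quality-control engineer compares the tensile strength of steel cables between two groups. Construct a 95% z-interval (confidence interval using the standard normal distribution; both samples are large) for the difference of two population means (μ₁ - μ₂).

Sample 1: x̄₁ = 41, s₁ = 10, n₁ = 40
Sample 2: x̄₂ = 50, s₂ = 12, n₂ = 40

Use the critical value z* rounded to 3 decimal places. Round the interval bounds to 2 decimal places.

Both samples are large (n₁ = 40 ≥ 30, n₂ = 40 ≥ 30), so a z-interval for the difference of means applies.

Point estimate: x̄₁ - x̄₂ = 41 - 50 = -9

Standard error: SE = √(s₁²/n₁ + s₂²/n₂)
= √(10²/40 + 12²/40)
= √(2.500000 + 3.600000)
= 2.469818

For 95% confidence, z* = 1.96 (from standard normal table)
Margin of error: E = z* × SE = 1.96 × 2.469818 = 4.8408

Z-interval: (x̄₁ - x̄₂) ± E = -9 ± 4.8408 = (-13.8408, -4.1592)

Rounded to 2 decimal places:

(-13.84, -4.16)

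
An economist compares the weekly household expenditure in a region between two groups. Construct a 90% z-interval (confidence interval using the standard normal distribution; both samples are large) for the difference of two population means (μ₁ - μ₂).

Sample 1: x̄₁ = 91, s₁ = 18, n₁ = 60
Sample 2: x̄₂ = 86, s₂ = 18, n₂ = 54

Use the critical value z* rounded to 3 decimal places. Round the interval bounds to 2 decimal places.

Both samples are large (n₁ = 60 ≥ 30, n₂ = 54 ≥ 30), so a z-interval for the difference of means applies.

Point estimate: x̄₁ - x̄₂ = 91 - 86 = 5

Standard error: SE = √(s₁²/n₁ + s₂²/n₂)
= √(18²/60 + 18²/54)
= √(5.400000 + 6.000000)
= 3.376389

For 90% confidence, z* = 1.645 (from standard normal table)
Margin of error: E = z* × SE = 1.645 × 3.376389 = 5.5542

Z-interval: (x̄₁ - x̄₂) ± E = 5 ± 5.5542 = (-0.5542, 10.5542)

Rounded to 2 decimal places:

(-0.55, 10.55)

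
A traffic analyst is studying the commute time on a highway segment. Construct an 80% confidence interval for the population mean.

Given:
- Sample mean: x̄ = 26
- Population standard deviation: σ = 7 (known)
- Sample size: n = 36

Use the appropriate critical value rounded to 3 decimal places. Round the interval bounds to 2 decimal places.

The population standard deviation σ is known, so use a z-interval (standard normal critical value).

For 80% confidence, z* = 1.282 (from standard normal table)

Standard error: SE = σ/√n = 7/√36 = 1.166667

Margin of error: E = z* × SE = 1.282 × 1.166667 = 1.4957

Z-interval: x̄ ± E = 26 ± 1.4957 = (24.5043, 27.4957)

Rounded to 2 decimal places:

(24.50, 27.50)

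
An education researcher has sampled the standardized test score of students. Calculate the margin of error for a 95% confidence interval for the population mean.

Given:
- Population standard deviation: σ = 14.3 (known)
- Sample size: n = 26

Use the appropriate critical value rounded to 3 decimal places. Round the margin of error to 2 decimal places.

The population standard deviation σ is known, so use the z-interval margin of error formula.

For 95% confidence, z* = 1.96 (from standard normal table)

Margin of error formula for z-interval: E = z* × σ/√n

E = 1.96 × 14.3/√26
  = 1.96 × 2.804461
  = 5.4967

Rounded to 2 decimal places:

5.50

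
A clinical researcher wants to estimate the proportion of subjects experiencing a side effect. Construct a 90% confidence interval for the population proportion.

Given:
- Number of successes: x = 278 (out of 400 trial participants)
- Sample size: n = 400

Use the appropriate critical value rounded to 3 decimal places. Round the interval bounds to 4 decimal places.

Sample proportion: p̂ = 278/400 = 0.695000

Check conditions for normal approximation:
  np̂ = 278 ≥ 10 ✓
  n(1-p̂) = 122 ≥ 10 ✓

The sample is large enough, so use a z-interval (normal approximation) for the proportion.

For 90% confidence, z* = 1.645 (from standard normal table)

Standard error: SE = √(p̂(1-p̂)/n) = √(0.695000×0.305000/400) = 0.02302037

Margin of error: E = z* × SE = 1.645 × 0.02302037 = 0.037869

Z-interval: p̂ ± E = 0.695000 ± 0.037869 = (0.657131, 0.732869)

Rounded to 4 decimal places:

(0.6571, 0.7329)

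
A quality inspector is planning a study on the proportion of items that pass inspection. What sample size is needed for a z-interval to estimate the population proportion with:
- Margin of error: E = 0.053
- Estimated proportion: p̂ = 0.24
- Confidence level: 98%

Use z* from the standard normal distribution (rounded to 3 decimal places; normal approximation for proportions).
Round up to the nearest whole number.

Using z* for proportion z-interval (normal approximation).

For 98% confidence, z* = 2.326 (from standard normal table)

Sample size formula for proportion z-interval: n = z*²p̂(1-p̂)/E²

n = 2.326² × 0.24 × 0.76 / 0.053²
  = 5.410276 × 0.1824 / 0.002809
  = 351.3116

Round up to the nearest whole number: n = 352

352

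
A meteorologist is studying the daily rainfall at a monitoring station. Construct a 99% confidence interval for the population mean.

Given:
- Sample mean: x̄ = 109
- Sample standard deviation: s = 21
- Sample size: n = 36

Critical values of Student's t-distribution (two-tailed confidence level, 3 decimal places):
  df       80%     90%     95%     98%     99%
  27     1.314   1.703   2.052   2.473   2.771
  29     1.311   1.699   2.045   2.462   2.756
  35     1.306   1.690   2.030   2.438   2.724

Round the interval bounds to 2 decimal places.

The population standard deviation σ is unknown (only the sample standard deviation s is given), so use a t-interval with df = n - 1 = 36 - 1 = 35.

For 99% confidence with df = 35, t* = 2.724 (from t-table)

Standard error: SE = s/√n = 21/√36 = 3.500000

Margin of error: E = t* × SE = 2.724 × 3.500000 = 9.5340

T-interval: x̄ ± E = 109 ± 9.5340 = (99.4660, 118.5340)

Rounded to 2 decimal places:

(99.47, 118.53)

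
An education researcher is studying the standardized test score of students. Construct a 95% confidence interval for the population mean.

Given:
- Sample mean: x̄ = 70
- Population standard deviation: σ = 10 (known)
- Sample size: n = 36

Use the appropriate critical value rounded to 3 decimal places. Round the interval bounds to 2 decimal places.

The population standard deviation σ is known, so use a z-interval (standard normal critical value).

For 95% confidence, z* = 1.96 (from standard normal table)

Standard error: SE = σ/√n = 10/√36 = 1.666667

Margin of error: E = z* × SE = 1.96 × 1.666667 = 3.2667

Z-interval: x̄ ± E = 70 ± 3.2667 = (66.7333, 73.2667)

Rounded to 2 decimal places:

(66.73, 73.27)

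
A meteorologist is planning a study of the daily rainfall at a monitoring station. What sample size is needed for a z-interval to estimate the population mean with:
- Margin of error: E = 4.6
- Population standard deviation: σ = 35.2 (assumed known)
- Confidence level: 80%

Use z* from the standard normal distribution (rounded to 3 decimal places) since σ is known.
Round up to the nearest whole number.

Using z* since population σ is known (z-interval formula).

For 80% confidence, z* = 1.282 (from standard normal table)

Sample size formula for z-interval: n = (z*σ/E)²

n = (1.282 × 35.2 / 4.6)²
  = (9.810087)²
  = 96.2378

Round up to the nearest whole number: n = 97

97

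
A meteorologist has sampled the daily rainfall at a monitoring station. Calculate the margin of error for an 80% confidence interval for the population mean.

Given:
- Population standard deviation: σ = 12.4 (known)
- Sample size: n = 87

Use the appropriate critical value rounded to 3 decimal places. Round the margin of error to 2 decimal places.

The population standard deviation σ is known, so use the z-interval margin of error formula.

For 80% confidence, z* = 1.282 (from standard normal table)

Margin of error formula for z-interval: E = z* × σ/√n

E = 1.282 × 12.4/√87
  = 1.282 × 1.329420
  = 1.7043

Rounded to 2 decimal places:

1.70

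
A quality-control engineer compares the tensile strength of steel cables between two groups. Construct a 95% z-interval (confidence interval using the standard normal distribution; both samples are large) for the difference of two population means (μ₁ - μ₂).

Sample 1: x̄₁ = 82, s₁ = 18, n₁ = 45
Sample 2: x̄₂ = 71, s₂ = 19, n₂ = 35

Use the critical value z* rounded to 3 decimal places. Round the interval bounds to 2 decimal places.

Both samples are large (n₁ = 45 ≥ 30, n₂ = 35 ≥ 30), so a z-interval for the difference of means applies.

Point estimate: x̄₁ - x̄₂ = 82 - 71 = 11

Standard error: SE = √(s₁²/n₁ + s₂²/n₂)
= √(18²/45 + 19²/35)
= √(7.200000 + 10.314286)
= 4.185007

For 95% confidence, z* = 1.96 (from standard normal table)
Margin of error: E = z* × SE = 1.96 × 4.185007 = 8.2026

Z-interval: (x̄₁ - x̄₂) ± E = 11 ± 8.2026 = (2.7974, 19.2026)

Rounded to 2 decimal places:

(2.80, 19.20)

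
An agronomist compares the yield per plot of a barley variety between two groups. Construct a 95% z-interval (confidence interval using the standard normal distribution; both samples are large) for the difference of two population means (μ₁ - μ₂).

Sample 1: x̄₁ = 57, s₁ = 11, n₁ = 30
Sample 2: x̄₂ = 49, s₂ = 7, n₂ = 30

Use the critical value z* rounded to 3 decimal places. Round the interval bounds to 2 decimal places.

Both samples are large (n₁ = 30 ≥ 30, n₂ = 30 ≥ 30), so a z-interval for the difference of means applies.

Point estimate: x̄₁ - x̄₂ = 57 - 49 = 8

Standard error: SE = √(s₁²/n₁ + s₂²/n₂)
= √(11²/30 + 7²/30)
= √(4.033333 + 1.633333)
= 2.380476

For 95% confidence, z* = 1.96 (from standard normal table)
Margin of error: E = z* × SE = 1.96 × 2.380476 = 4.6657

Z-interval: (x̄₁ - x̄₂) ± E = 8 ± 4.6657 = (3.3343, 12.6657)

Rounded to 2 decimal places:

(3.33, 12.67)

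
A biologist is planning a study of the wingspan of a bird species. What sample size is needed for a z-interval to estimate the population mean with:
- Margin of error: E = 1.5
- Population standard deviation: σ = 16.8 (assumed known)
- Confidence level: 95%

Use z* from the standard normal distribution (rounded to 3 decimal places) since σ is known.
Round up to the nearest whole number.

Using z* since population σ is known (z-interval formula).

For 95% confidence, z* = 1.96 (from standard normal table)

Sample size formula for z-interval: n = (z*σ/E)²

n = (1.96 × 16.8 / 1.5)²
  = (21.952000)²
  = 481.8903

Round up to the nearest whole number: n = 482

482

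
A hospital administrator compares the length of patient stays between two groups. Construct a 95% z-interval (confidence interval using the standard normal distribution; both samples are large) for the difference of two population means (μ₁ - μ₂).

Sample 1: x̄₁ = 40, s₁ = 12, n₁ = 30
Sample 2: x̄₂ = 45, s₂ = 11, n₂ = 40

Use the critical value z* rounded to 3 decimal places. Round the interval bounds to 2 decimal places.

Both samples are large (n₁ = 30 ≥ 30, n₂ = 40 ≥ 30), so a z-interval for the difference of means applies.

Point estimate: x̄₁ - x̄₂ = 40 - 45 = -5

Standard error: SE = √(s₁²/n₁ + s₂²/n₂)
= √(12²/30 + 11²/40)
= √(4.800000 + 3.025000)
= 2.797320

For 95% confidence, z* = 1.96 (from standard normal table)
Margin of error: E = z* × SE = 1.96 × 2.797320 = 5.4827

Z-interval: (x̄₁ - x̄₂) ± E = -5 ± 5.4827 = (-10.4827, 0.4827)

Rounded to 2 decimal places:

(-10.48, 0.48)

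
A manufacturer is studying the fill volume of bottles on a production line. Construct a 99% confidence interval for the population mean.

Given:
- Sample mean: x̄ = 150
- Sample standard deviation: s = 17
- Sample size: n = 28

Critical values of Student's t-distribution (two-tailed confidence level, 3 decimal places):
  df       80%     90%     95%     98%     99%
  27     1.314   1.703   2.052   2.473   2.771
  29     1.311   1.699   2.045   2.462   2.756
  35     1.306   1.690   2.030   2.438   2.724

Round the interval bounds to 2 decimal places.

The population standard deviation σ is unknown (only the sample standard deviation s is given), so use a t-interval with df = n - 1 = 28 - 1 = 27.

For 99% confidence with df = 27, t* = 2.771 (from t-table)

Standard error: SE = s/√n = 17/√28 = 3.212698

Margin of error: E = t* × SE = 2.771 × 3.212698 = 8.9024

T-interval: x̄ ± E = 150 ± 8.9024 = (141.0976, 158.9024)

Rounded to 2 decimal places:

(141.10, 158.90)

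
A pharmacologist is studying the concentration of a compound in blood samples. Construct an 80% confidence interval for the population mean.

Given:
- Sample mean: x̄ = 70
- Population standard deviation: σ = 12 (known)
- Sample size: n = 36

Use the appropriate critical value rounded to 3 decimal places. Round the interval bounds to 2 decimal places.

The population standard deviation σ is known, so use a z-interval (standard normal critical value).

For 80% confidence, z* = 1.282 (from standard normal table)

Standard error: SE = σ/√n = 12/√36 = 2.000000

Margin of error: E = z* × SE = 1.282 × 2.000000 = 2.5640

Z-interval: x̄ ± E = 70 ± 2.5640 = (67.4360, 72.5640)

Rounded to 2 decimal places:

(67.44, 72.56)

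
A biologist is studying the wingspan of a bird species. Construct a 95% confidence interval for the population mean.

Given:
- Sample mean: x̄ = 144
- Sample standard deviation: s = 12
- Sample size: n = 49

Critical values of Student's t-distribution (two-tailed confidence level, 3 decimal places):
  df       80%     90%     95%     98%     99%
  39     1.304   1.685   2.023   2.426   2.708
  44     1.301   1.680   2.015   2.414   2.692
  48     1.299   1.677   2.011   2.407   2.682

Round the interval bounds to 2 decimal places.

The population standard deviation σ is unknown (only the sample standard deviation s is given), so use a t-interval with df = n - 1 = 49 - 1 = 48.

For 95% confidence with df = 48, t* = 2.011 (from t-table)

Standard error: SE = s/√n = 12/√49 = 1.714286

Margin of error: E = t* × SE = 2.011 × 1.714286 = 3.4474

T-interval: x̄ ± E = 144 ± 3.4474 = (140.5526, 147.4474)

Rounded to 2 decimal places:

(140.55, 147.45)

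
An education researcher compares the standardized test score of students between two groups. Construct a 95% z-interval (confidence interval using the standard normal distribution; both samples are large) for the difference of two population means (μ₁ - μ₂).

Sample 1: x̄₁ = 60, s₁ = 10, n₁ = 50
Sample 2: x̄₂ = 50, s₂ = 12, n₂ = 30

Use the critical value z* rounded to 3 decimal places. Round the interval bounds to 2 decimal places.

Both samples are large (n₁ = 50 ≥ 30, n₂ = 30 ≥ 30), so a z-interval for the difference of means applies.

Point estimate: x̄₁ - x̄₂ = 60 - 50 = 10

Standard error: SE = √(s₁²/n₁ + s₂²/n₂)
= √(10²/50 + 12²/30)
= √(2.000000 + 4.800000)
= 2.607681

For 95% confidence, z* = 1.96 (from standard normal table)
Margin of error: E = z* × SE = 1.96 × 2.607681 = 5.1111

Z-interval: (x̄₁ - x̄₂) ± E = 10 ± 5.1111 = (4.8889, 15.1111)

Rounded to 2 decimal places:

(4.89, 15.11)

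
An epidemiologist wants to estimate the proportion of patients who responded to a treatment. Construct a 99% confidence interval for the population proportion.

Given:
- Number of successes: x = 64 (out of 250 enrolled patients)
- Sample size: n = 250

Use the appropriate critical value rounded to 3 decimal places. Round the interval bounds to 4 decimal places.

Sample proportion: p̂ = 64/250 = 0.256000

Check conditions for normal approximation:
  np̂ = 64 ≥ 10 ✓
  n(1-p̂) = 186 ≥ 10 ✓

The sample is large enough, so use a z-interval (normal approximation) for the proportion.

For 99% confidence, z* = 2.576 (from standard normal table)

Standard error: SE = √(p̂(1-p̂)/n) = √(0.256000×0.744000/250) = 0.02760174

Margin of error: E = z* × SE = 2.576 × 0.02760174 = 0.071102

Z-interval: p̂ ± E = 0.256000 ± 0.071102 = (0.184898, 0.327102)

Rounded to 4 decimal places:

(0.1849, 0.3271)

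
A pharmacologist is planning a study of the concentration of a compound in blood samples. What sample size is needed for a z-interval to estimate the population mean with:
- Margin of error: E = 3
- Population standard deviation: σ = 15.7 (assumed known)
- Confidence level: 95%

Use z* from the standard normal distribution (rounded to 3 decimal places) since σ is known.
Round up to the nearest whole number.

Using z* since population σ is known (z-interval formula).

For 95% confidence, z* = 1.96 (from standard normal table)

Sample size formula for z-interval: n = (z*σ/E)²

n = (1.96 × 15.7 / 3)²
  = (10.257333)²
  = 105.2129

Round up to the nearest whole number: n = 106

106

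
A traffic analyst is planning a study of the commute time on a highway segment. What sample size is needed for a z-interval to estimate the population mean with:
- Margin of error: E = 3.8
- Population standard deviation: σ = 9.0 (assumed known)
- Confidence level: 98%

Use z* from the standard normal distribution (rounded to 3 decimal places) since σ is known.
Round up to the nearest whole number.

Using z* since population σ is known (z-interval formula).

For 98% confidence, z* = 2.326 (from standard normal table)

Sample size formula for z-interval: n = (z*σ/E)²

n = (2.326 × 9.0 / 3.8)²
  = (5.508947)²
  = 30.3485

Round up to the nearest whole number: n = 31

31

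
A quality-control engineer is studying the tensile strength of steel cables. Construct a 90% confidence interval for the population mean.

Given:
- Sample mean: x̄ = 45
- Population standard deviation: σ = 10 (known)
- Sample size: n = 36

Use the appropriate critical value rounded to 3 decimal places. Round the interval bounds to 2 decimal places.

The population standard deviation σ is known, so use a z-interval (standard normal critical value).

For 90% confidence, z* = 1.645 (from standard normal table)

Standard error: SE = σ/√n = 10/√36 = 1.666667

Margin of error: E = z* × SE = 1.645 × 1.666667 = 2.7417

Z-interval: x̄ ± E = 45 ± 2.7417 = (42.2583, 47.7417)

Rounded to 2 decimal places:

(42.26, 47.74)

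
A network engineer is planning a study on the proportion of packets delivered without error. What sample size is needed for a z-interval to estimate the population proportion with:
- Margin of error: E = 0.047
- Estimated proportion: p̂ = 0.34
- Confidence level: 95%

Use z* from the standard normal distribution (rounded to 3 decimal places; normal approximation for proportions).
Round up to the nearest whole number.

Using z* for proportion z-interval (normal approximation).

For 95% confidence, z* = 1.96 (from standard normal table)

Sample size formula for proportion z-interval: n = z*²p̂(1-p̂)/E²

n = 1.96² × 0.34 × 0.66 / 0.047²
  = 3.8416 × 0.2244 / 0.002209
  = 390.2467

Round up to the nearest whole number: n = 391

391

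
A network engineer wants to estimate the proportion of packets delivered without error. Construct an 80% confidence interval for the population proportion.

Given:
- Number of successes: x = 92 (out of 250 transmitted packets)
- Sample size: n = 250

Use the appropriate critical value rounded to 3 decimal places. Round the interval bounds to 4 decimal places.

Sample proportion: p̂ = 92/250 = 0.368000

Check conditions for normal approximation:
  np̂ = 92 ≥ 10 ✓
  n(1-p̂) = 158 ≥ 10 ✓

The sample is large enough, so use a z-interval (normal approximation) for the proportion.

For 80% confidence, z* = 1.282 (from standard normal table)

Standard error: SE = √(p̂(1-p̂)/n) = √(0.368000×0.632000/250) = 0.03050089

Margin of error: E = z* × SE = 1.282 × 0.03050089 = 0.039102

Z-interval: p̂ ± E = 0.368000 ± 0.039102 = (0.328898, 0.407102)

Rounded to 4 decimal places:

(0.3289, 0.4071)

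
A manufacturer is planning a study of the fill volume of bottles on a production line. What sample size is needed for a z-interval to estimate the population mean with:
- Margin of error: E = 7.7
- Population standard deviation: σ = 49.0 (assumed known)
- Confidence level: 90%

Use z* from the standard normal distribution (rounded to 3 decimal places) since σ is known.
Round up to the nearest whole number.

Using z* since population σ is known (z-interval formula).

For 90% confidence, z* = 1.645 (from standard normal table)

Sample size formula for z-interval: n = (z*σ/E)²

n = (1.645 × 49.0 / 7.7)²
  = (10.468182)²
  = 109.5828

Round up to the nearest whole number: n = 110

110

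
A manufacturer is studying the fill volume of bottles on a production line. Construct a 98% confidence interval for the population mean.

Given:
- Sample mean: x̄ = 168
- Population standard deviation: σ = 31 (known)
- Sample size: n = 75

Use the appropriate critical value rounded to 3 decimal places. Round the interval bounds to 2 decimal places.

The population standard deviation σ is known, so use a z-interval (standard normal critical value).

For 98% confidence, z* = 2.326 (from standard normal table)

Standard error: SE = σ/√n = 31/√75 = 3.579572

Margin of error: E = z* × SE = 2.326 × 3.579572 = 8.3261

Z-interval: x̄ ± E = 168 ± 8.3261 = (159.6739, 176.3261)

Rounded to 2 decimal places:

(159.67, 176.33)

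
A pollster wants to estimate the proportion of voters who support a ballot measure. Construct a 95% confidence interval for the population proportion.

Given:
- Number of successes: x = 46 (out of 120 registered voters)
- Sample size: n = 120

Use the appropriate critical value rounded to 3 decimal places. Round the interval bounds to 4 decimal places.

Sample proportion: p̂ = 46/120 = 0.383333

Check conditions for normal approximation:
  np̂ = 46 ≥ 10 ✓
  n(1-p̂) = 74 ≥ 10 ✓

The sample is large enough, so use a z-interval (normal approximation) for the proportion.

For 95% confidence, z* = 1.96 (from standard normal table)

Standard error: SE = √(p̂(1-p̂)/n) = √(0.383333×0.616667/120) = 0.04438364

Margin of error: E = z* × SE = 1.96 × 0.04438364 = 0.086992

Z-interval: p̂ ± E = 0.383333 ± 0.086992 = (0.296341, 0.470325)

Rounded to 4 decimal places:

(0.2963, 0.4703)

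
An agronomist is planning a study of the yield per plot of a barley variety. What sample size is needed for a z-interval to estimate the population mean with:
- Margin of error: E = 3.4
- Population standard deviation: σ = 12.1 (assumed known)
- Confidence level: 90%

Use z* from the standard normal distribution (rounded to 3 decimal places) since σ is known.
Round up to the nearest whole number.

Using z* since population σ is known (z-interval formula).

For 90% confidence, z* = 1.645 (from standard normal table)

Sample size formula for z-interval: n = (z*σ/E)²

n = (1.645 × 12.1 / 3.4)²
  = (5.854265)²
  = 34.2724

Round up to the nearest whole number: n = 35

35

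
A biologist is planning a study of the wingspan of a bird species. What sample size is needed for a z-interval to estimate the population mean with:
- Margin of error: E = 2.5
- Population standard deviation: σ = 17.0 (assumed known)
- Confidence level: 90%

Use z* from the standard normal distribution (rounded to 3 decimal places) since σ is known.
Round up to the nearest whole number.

Using z* since population σ is known (z-interval formula).

For 90% confidence, z* = 1.645 (from standard normal table)

Sample size formula for z-interval: n = (z*σ/E)²

n = (1.645 × 17.0 / 2.5)²
  = (11.186000)²
  = 125.1266

Round up to the nearest whole number: n = 126

126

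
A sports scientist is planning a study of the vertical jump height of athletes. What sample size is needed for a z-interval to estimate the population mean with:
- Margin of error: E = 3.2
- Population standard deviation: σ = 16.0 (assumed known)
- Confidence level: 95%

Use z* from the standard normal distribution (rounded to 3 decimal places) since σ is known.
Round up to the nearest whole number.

Using z* since population σ is known (z-interval formula).

For 95% confidence, z* = 1.96 (from standard normal table)

Sample size formula for z-interval: n = (z*σ/E)²

n = (1.96 × 16.0 / 3.2)²
  = (9.800000)²
  = 96.0400

Round up to the nearest whole number: n = 97

97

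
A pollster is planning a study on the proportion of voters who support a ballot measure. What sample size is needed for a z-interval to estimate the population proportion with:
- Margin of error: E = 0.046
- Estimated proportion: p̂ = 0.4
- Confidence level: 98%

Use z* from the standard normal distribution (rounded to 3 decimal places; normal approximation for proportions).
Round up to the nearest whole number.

Using z* for proportion z-interval (normal approximation).

For 98% confidence, z* = 2.326 (from standard normal table)

Sample size formula for proportion z-interval: n = z*²p̂(1-p̂)/E²

n = 2.326² × 0.4 × 0.6 / 0.046²
  = 5.410276 × 0.24 / 0.002116
  = 613.6419

Round up to the nearest whole number: n = 614

614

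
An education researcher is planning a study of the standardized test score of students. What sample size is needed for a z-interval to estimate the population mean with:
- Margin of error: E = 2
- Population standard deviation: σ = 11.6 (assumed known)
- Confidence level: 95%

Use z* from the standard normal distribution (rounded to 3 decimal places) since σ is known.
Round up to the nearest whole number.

Using z* since population σ is known (z-interval formula).

For 95% confidence, z* = 1.96 (from standard normal table)

Sample size formula for z-interval: n = (z*σ/E)²

n = (1.96 × 11.6 / 2)²
  = (11.368000)²
  = 129.2314

Round up to the nearest whole number: n = 130

130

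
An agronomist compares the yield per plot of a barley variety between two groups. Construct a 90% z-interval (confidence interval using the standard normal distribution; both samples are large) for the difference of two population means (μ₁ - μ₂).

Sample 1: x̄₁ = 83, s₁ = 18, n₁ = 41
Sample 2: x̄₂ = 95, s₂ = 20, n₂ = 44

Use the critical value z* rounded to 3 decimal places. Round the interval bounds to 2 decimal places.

Both samples are large (n₁ = 41 ≥ 30, n₂ = 44 ≥ 30), so a z-interval for the difference of means applies.

Point estimate: x̄₁ - x̄₂ = 83 - 95 = -12

Standard error: SE = √(s₁²/n₁ + s₂²/n₂)
= √(18²/41 + 20²/44)
= √(7.902439 + 9.090909)
= 4.122299

For 90% confidence, z* = 1.645 (from standard normal table)
Margin of error: E = z* × SE = 1.645 × 4.122299 = 6.7812

Z-interval: (x̄₁ - x̄₂) ± E = -12 ± 6.7812 = (-18.7812, -5.2188)

Rounded to 2 decimal places:

(-18.78, -5.22)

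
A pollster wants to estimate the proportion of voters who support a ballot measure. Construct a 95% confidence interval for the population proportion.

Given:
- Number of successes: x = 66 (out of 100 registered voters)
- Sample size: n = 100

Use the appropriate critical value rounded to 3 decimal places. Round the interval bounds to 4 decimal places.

Sample proportion: p̂ = 66/100 = 0.660000

Check conditions for normal approximation:
  np̂ = 66 ≥ 10 ✓
  n(1-p̂) = 34 ≥ 10 ✓

The sample is large enough, so use a z-interval (normal approximation) for the proportion.

For 95% confidence, z* = 1.96 (from standard normal table)

Standard error: SE = √(p̂(1-p̂)/n) = √(0.660000×0.340000/100) = 0.04737088

Margin of error: E = z* × SE = 1.96 × 0.04737088 = 0.092847

Z-interval: p̂ ± E = 0.660000 ± 0.092847 = (0.567153, 0.752847)

Rounded to 4 decimal places:

(0.5672, 0.7528)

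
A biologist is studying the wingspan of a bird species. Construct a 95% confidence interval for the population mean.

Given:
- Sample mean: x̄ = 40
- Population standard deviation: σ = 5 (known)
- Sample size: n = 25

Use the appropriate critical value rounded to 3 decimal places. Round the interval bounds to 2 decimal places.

The population standard deviation σ is known, so use a z-interval (standard normal critical value).

For 95% confidence, z* = 1.96 (from standard normal table)

Standard error: SE = σ/√n = 5/√25 = 1.000000

Margin of error: E = z* × SE = 1.96 × 1.000000 = 1.9600

Z-interval: x̄ ± E = 40 ± 1.9600 = (38.0400, 41.9600)

Rounded to 2 decimal places:

(38.04, 41.96)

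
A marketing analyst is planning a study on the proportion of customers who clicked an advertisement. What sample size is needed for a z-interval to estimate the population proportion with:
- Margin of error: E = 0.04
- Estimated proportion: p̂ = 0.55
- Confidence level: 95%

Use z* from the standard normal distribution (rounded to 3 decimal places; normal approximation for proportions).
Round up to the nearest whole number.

Using z* for proportion z-interval (normal approximation).

For 95% confidence, z* = 1.96 (from standard normal table)

Sample size formula for proportion z-interval: n = z*²p̂(1-p̂)/E²

n = 1.96² × 0.55 × 0.45 / 0.04²
  = 3.8416 × 0.2475 / 0.0016
  = 594.2475

Round up to the nearest whole number: n = 595

595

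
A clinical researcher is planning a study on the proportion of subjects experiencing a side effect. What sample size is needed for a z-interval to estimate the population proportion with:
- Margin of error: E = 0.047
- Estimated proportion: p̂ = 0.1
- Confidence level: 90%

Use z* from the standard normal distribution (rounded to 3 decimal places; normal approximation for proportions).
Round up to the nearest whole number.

Using z* for proportion z-interval (normal approximation).

For 90% confidence, z* = 1.645 (from standard normal table)

Sample size formula for proportion z-interval: n = z*²p̂(1-p̂)/E²

n = 1.645² × 0.1 × 0.9 / 0.047²
  = 2.706025 × 0.09 / 0.002209
  = 110.2500

Round up to the nearest whole number: n = 111

111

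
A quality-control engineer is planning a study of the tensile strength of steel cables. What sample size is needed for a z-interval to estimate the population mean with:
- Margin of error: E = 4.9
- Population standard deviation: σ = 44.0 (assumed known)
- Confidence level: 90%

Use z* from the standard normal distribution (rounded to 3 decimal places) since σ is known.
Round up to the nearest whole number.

Using z* since population σ is known (z-interval formula).

For 90% confidence, z* = 1.645 (from standard normal table)

Sample size formula for z-interval: n = (z*σ/E)²

n = (1.645 × 44.0 / 4.9)²
  = (14.771429)²
  = 218.1951

Round up to the nearest whole number: n = 219

219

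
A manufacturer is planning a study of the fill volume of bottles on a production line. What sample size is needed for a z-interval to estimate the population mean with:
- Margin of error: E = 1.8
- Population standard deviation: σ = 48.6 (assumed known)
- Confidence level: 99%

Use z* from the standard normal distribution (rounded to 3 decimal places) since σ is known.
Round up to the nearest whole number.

Using z* since population σ is known (z-interval formula).

For 99% confidence, z* = 2.576 (from standard normal table)

Sample size formula for z-interval: n = (z*σ/E)²

n = (2.576 × 48.6 / 1.8)²
  = (69.552000)²
  = 4837.4807

Round up to the nearest whole number: n = 4838

4838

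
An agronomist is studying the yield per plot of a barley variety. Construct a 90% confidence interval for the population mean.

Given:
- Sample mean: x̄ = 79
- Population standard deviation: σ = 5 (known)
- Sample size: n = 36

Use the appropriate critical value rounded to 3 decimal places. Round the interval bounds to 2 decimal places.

The population standard deviation σ is known, so use a z-interval (standard normal critical value).

For 90% confidence, z* = 1.645 (from standard normal table)

Standard error: SE = σ/√n = 5/√36 = 0.833333

Margin of error: E = z* × SE = 1.645 × 0.833333 = 1.3708

Z-interval: x̄ ± E = 79 ± 1.3708 = (77.6292, 80.3708)

Rounded to 2 decimal places:

(77.63, 80.37)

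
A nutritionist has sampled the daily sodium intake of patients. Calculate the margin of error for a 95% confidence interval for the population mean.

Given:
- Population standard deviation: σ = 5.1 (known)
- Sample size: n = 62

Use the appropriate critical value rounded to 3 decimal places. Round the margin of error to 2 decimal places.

The population standard deviation σ is known, so use the z-interval margin of error formula.

For 95% confidence, z* = 1.96 (from standard normal table)

Margin of error formula for z-interval: E = z* × σ/√n

E = 1.96 × 5.1/√62
  = 1.96 × 0.647701
  = 1.2695

Rounded to 2 decimal places:

1.27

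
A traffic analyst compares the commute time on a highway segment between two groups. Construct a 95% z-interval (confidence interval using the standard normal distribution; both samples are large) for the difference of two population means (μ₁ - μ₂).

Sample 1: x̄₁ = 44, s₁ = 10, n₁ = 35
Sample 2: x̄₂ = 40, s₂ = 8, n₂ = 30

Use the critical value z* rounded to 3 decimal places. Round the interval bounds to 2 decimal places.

Both samples are large (n₁ = 35 ≥ 30, n₂ = 30 ≥ 30), so a z-interval for the difference of means applies.

Point estimate: x̄₁ - x̄₂ = 44 - 40 = 4

Standard error: SE = √(s₁²/n₁ + s₂²/n₂)
= √(10²/35 + 8²/30)
= √(2.857143 + 2.133333)
= 2.233937

For 95% confidence, z* = 1.96 (from standard normal table)
Margin of error: E = z* × SE = 1.96 × 2.233937 = 4.3785

Z-interval: (x̄₁ - x̄₂) ± E = 4 ± 4.3785 = (-0.3785, 8.3785)

Rounded to 2 decimal places:

(-0.38, 8.38)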